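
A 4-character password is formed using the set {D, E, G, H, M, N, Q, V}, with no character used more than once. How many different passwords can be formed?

1680

Choose and order 4 of the 8 symbols: the first character has 8 options, the next 7, then 6, 5.
That product is 8 × 7 × 6 × 5 = 1680.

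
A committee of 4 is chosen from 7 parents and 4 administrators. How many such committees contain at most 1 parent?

Split by how many parents are chosen (0 through 1).
Sum: C(7,0)·C(4,4) + C(7,1)·C(4,3) = 1 + 28 = 29.

29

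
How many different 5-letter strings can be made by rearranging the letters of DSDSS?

DSDSS has 5 letters with D appearing twice and S appearing 3 times.
So there are 5! / (3!·2!) = 10 distinguishable arrangements.

10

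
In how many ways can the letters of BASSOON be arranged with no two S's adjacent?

900

Total arrangements of BASSOON: 7!/(2!·2!) = 1260.
If the two S's are adjacent, glue them into one block, leaving 6 items to arrange: (6)!/(2!) = 360 ways.
Subtracting, 1260 − 360 = 900 arrangements keep the S's apart.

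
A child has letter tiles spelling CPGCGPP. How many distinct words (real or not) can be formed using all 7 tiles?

CPGCGPP has 7 letters with C appearing twice, G appearing twice, and P appearing 3 times.
So there are 7! / (3!·2!·2!) = 210 distinguishable arrangements.

210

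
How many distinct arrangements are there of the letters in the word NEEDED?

The 6 letters of NEEDED have repeats: D appearing twice and E appearing 3 times.
The number of distinct arrangements is 6!/(3!·2!) = 720/12 = 60.

60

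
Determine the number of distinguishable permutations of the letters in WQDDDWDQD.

756

Letter multiplicities in WQDDDWDQD: D×5, Q×2, W×2.
The number of distinct arrangements is 9!/(5!·2!·2!) = 362880/480 = 756.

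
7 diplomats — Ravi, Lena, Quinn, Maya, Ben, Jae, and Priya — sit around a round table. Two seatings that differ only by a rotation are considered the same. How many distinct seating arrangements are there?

Seat Ravi anywhere (absorbing the rotational symmetry), then permute the other 6: (6)! = 720.

720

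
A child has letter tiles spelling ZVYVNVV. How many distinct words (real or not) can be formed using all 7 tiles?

The 7 letters of ZVYVNVV have repeats: V appearing 4 times.
Dividing 7! = 5040 by 4! = 24 for the repeated letters gives 210.

210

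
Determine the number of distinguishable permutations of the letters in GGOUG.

GGOUG has 5 letters with G appearing 3 times.
So there are 5! / (3!) = 20 distinguishable arrangements.

20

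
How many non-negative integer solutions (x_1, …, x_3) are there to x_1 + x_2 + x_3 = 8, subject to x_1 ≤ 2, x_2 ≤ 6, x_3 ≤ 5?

15

By stars and bars, unrestricted non-negative solutions to x_1+…+x_3 = 8 number C(8+2,2) = 45.
Subtract solutions that violate a single cap (substitute x_i' = x_i − (cap_i+1)): x_1 ≥ 3 gives C(7,2) = 21; x_2 ≥ 7 gives C(3,2) = 3; x_3 ≥ 6 gives C(4,2) = 6. Together 30.
No two caps can be exceeded simultaneously, so the pair terms are all 0.
By inclusion–exclusion the count is 45 − 30 + 0 = 15.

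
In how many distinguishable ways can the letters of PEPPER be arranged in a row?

Letter multiplicities in PEPPER: E×2, P×3, R×1.
The number of distinct arrangements is 6!/(3!·2!) = 720/12 = 60.

60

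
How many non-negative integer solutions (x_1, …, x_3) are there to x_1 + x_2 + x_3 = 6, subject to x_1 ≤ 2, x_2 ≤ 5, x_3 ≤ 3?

11

Without the upper bounds there are C(8,2) = 28 ways to split 6 among 3 variables.
Subtract solutions that violate a single cap (substitute x_i' = x_i − (cap_i+1)): x_1 ≥ 3 gives C(5,2) = 10; x_2 ≥ 6 gives C(2,2) = 1; x_3 ≥ 4 gives C(4,2) = 6. Together 17.
No two caps can be exceeded simultaneously, so the pair terms are all 0.
By inclusion–exclusion the count is 28 − 17 + 0 = 11.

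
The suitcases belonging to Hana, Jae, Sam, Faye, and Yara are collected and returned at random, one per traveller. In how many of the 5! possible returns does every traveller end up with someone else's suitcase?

44

Count assignments avoiding every fixed point. For any j of the 5 travellers fixed to their own suitcase, the other 5−j can be arranged in (5−j)! ways.
By inclusion–exclusion this is Σ_{j=0}^{5} (−1)^j C(5,j)·(5−j)!.
Computing: 120 − 120 + 60 − 20 + 5 − 1 = 44.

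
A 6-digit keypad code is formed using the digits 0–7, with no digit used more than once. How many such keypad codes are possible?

20160

With no repetition, fill the 6 digits in order: 8 choices, then 7, down to 3.
8 × 7 × 6 × 5 × 4 × 3 = 20160.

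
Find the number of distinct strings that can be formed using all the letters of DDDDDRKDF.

504

Letter multiplicities in DDDDDRKDF: D×6, F×1, K×1, R×1.
The number of distinct arrangements is 9!/(6!) = 362880/720 = 504.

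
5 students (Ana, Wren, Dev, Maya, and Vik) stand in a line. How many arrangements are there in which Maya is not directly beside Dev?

There are 5! = 120 arrangements in all. If Maya and Dev are adjacent, merging them into one block gives 2·(4)! = 48 arrangements.
Complementary counting: 120 − 48 = 72.

72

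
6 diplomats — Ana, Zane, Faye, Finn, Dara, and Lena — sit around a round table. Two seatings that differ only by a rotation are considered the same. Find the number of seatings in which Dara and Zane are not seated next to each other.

All circular seatings of 6 people number (5)! = 120.
Those with Dara next to Zane: fuse the pair into one unit and seat 5 units around a circle — 2·(4)! = 48.
Subtracting, 120 − 48 = 72.

72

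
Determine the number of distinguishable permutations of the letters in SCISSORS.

Letter multiplicities in SCISSORS: C×1, I×1, O×1, R×1, S×4.
So there are 8! / (4!) = 1680 distinguishable arrangements.

1680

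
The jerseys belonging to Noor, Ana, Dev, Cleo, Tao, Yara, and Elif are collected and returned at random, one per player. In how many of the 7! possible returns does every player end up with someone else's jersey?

1854

This is the derangement count D_7: permutations of 7 items with no fixed point.
By inclusion–exclusion this is Σ_{j=0}^{7} (−1)^j C(7,j)·(7−j)!.
Computing: 5040 − 5040 + 2520 − 840 + 210 − 42 + 7 − 1 = 1854.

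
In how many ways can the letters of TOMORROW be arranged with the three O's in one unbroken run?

360

Treat the 3 copies of O as a single block. The multiset to arrange is then {OOO, M, R, R, T, W}, 6 items in all.
That gives (6)!/(2!) = 360 arrangements.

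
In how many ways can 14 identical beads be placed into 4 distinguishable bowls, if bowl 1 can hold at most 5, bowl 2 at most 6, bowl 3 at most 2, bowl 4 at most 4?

Ignoring the caps, the number of non-negative solutions to x_1+…+x_4 = 14 is C(17,3) = 680.
Subtract solutions that violate a single cap (substitute x_i' = x_i − (cap_i+1)): x_1 ≥ 6 gives C(11,3) = 165; x_2 ≥ 7 gives C(10,3) = 120; x_3 ≥ 3 gives C(14,3) = 364; x_4 ≥ 5 gives C(12,3) = 220. Together 869.
Add back pairs where two caps are both exceeded: 4 + 56 + 20 + 35 + 10 + 84 = 209.
Subtract triples: 0 + 0 + 1 + 0 = 1.
By inclusion–exclusion the count is 680 − 869 + 209 − 1 = 19.

19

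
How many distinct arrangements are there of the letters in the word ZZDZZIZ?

The 7 letters of ZZDZZIZ have repeats: Z appearing 5 times.
The number of distinct arrangements is 7!/(5!) = 5040/120 = 42.

42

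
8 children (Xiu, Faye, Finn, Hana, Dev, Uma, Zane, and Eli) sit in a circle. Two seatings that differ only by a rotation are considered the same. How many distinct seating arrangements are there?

Fix one person's seat to break rotational symmetry; the remaining 7 people can be arranged in (7)! = 5040 ways.

5040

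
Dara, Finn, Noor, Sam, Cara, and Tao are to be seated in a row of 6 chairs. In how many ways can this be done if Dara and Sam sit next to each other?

240

Treat {Dara, Sam} as a single unit. There are 5 units to order, and the pair itself can be ordered 2 ways.
That gives 2 × 5! = 2 × 120 = 240.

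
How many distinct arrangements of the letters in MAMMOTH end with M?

360

Fix M in the last position and arrange the remaining 6 letters.
Those 6 letters have M appearing twice, giving (6)!/(2!) = 360.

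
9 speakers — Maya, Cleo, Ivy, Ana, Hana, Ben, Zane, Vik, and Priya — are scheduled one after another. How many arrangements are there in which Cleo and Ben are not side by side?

282240

There are 9! = 362880 arrangements in all. If Cleo and Ben are adjacent, merging them into one block gives 2·(8)! = 80640 arrangements.
Complementary counting: 362880 − 80640 = 282240.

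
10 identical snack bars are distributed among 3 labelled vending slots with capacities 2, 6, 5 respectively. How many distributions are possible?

By stars and bars, unrestricted non-negative solutions to x_1+…+x_3 = 10 number C(10+2,2) = 66.
Subtract solutions that violate a single cap (substitute x_i' = x_i − (cap_i+1)): x_1 ≥ 3 gives C(9,2) = 36; x_2 ≥ 7 gives C(5,2) = 10; x_3 ≥ 6 gives C(6,2) = 15. Together 61.
Add back pairs where two caps are both exceeded: 1 + 3 + 0 = 4.
By inclusion–exclusion the count is 66 − 61 + 4 = 9.

9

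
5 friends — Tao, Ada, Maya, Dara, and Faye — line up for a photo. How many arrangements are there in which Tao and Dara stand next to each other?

48

Glue Tao and Dara into one block (2 internal orders), leaving 4 units to arrange in a row.
That gives 2 × 4! = 2 × 24 = 48.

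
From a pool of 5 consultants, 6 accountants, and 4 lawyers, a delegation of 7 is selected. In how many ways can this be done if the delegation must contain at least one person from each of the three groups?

With no constraint there are C(15,7) = 6435 possible selections.
Subtract selections that omit an entire group: no consultants → C(10,7) = 120; no accountants → C(9,7) = 36; no lawyers → C(11,7) = 330.
Add back selections omitting two groups (i.e. drawn from a single group): C(5,7) + C(6,7) + C(4,7) = 0.
By inclusion–exclusion: 6435 − 486 + 0 = 5949.

5949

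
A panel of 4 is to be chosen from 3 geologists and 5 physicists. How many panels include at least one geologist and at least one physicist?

Total 4-person selections from all 8: C(8,4) = 70.
Subtract selections that omit an entire group: no geologists → C(5,4) = 5; no physicists → C(3,4) = 0.
Both groups omitted at once is impossible, so 70 − 5 = 65.

65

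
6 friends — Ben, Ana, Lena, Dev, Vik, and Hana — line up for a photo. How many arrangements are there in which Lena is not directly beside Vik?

480

Of the 6! = 720 arrangements, those with Lena and Vik adjacent number 2 × 5! = 240 (treat the pair as a block with 2 internal orders).
So 720 − 240 = 480 arrangements keep them apart.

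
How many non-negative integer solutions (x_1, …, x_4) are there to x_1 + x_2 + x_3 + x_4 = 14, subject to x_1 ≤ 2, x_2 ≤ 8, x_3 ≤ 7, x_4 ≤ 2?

36

By stars and bars, unrestricted non-negative solutions to x_1+…+x_4 = 14 number C(14+3,3) = 680.
Subtract solutions that violate a single cap (substitute x_i' = x_i − (cap_i+1)): x_1 ≥ 3 gives C(14,3) = 364; x_2 ≥ 9 gives C(8,3) = 56; x_3 ≥ 8 gives C(9,3) = 84; x_4 ≥ 3 gives C(14,3) = 364. Together 868.
Add back pairs where two caps are both exceeded: 10 + 20 + 165 + 0 + 10 + 20 = 225.
Subtract triples: 0 + 0 + 1 + 0 = 1.
By inclusion–exclusion the count is 680 − 868 + 225 − 1 = 36.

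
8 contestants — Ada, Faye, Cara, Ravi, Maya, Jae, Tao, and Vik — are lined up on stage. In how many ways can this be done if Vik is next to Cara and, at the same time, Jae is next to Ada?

Treat {Vik,Cara} as one block (2 orders) and {Jae,Ada} as another (2 orders).
That leaves 6 units to arrange: 2 × 2 × 6! = 4 × 720 = 2880.

2880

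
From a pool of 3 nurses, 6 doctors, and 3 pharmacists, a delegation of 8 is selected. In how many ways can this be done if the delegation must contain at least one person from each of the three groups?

Unrestricted: C(12,8) = 495 ways to pick any 8 of the 12.
Selections missing a whole group: no nurses → C(9,8) = 9; no doctors → C(6,8) = 0; no pharmacists → C(9,8) = 9.
Add back selections omitting two groups (i.e. drawn from a single group): C(3,8) + C(6,8) + C(3,8) = 0.
By inclusion–exclusion: 495 − 18 + 0 = 477.

477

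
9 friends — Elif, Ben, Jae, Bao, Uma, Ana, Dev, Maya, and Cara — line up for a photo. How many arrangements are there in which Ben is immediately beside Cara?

Place the 7 others and the Ben-Cara pair as 8 objects in a line; the pair has 2 internal arrangements.
That gives 2 × 8! = 2 × 40320 = 80640.

80640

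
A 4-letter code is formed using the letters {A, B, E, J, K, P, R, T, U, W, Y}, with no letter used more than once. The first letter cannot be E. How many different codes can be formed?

The first letter has 11−1 = 10 choices (anything except E).
The remaining 3 letters are filled from the other 10 symbols without repetition: 10 × 9 × 8 = 720.
Total: 10 × 720 = 7200.

7200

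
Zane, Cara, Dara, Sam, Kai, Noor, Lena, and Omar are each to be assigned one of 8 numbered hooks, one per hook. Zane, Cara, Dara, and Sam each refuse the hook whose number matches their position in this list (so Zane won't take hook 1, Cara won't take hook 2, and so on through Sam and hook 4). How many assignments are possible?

Let Aᵢ (for 1 ≤ i ≤ 4) be the placements that put person i in their forbidden hook. Any j of these fix j positions, leaving (8−j)! ways to fill the rest, and there are C(4,j) ways to pick which j.
By inclusion–exclusion, the number of valid placements is Σ_{j=0}^{4} (−1)^j C(4,j)·(8−j)!.
Computing: 40320 − 20160 + 4320 − 480 + 24 = 24024.

24024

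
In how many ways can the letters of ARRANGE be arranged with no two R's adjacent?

900

Total arrangements of ARRANGE: 7!/(2!·2!) = 1260.
Arrangements with the R's together: treat RR as one letter, giving (6)!/(2!) = 360.
Hence 1260 − 360 = 900.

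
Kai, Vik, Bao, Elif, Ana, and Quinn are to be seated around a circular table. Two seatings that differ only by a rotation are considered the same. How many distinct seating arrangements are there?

Seat Kai anywhere (absorbing the rotational symmetry), then permute the other 5: (5)! = 120.

120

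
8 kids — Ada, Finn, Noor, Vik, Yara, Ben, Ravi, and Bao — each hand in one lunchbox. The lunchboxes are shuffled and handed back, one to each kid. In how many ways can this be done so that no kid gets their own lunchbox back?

This is the derangement count D_8: permutations of 8 items with no fixed point.
By inclusion–exclusion this is Σ_{j=0}^{8} (−1)^j C(8,j)·(8−j)!.
Computing: 40320 − 40320 + 20160 − 6720 + 1680 − 336 + 56 − 8 + 1 = 14833.

14833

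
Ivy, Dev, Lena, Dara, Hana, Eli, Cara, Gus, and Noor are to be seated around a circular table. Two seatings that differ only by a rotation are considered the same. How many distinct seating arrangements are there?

40320

Around a circle, 9 distinct people have 9!/9 = (8)! = 40320 rotationally distinct seatings.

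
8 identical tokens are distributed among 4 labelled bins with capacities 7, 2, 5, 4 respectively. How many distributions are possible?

79

Ignoring the caps, the number of non-negative solutions to x_1+…+x_4 = 8 is C(11,3) = 165.
Subtract solutions that violate a single cap (substitute x_i' = x_i − (cap_i+1)): x_1 ≥ 8 gives C(3,3) = 1; x_2 ≥ 3 gives C(8,3) = 56; x_3 ≥ 6 gives C(5,3) = 10; x_4 ≥ 5 gives C(6,3) = 20. Together 87.
Add back pairs where two caps are both exceeded: 0 + 0 + 0 + 0 + 1 + 0 = 1.
By inclusion–exclusion the count is 165 − 87 + 1 = 79.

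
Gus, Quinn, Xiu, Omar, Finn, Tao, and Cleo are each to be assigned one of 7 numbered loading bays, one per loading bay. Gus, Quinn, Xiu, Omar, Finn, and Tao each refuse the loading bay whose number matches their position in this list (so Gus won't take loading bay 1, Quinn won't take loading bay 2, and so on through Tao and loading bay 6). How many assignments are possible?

Let Aᵢ (for 1 ≤ i ≤ 6) be the placements that put person i in their forbidden loading bay. Any j of these fix j positions, leaving (7−j)! ways to fill the rest, and there are C(6,j) ways to pick which j.
By inclusion–exclusion, the number of valid placements is Σ_{j=0}^{6} (−1)^j C(6,j)·(7−j)!.
Computing: 5040 − 4320 + 1800 − 480 + 90 − 12 + 1 = 2119.

2119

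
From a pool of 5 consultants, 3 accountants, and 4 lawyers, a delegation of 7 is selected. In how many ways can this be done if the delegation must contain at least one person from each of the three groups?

747

Total 7-person selections from all 12: C(12,7) = 792.
Subtract selections that omit an entire group: no consultants → C(7,7) = 1; no accountants → C(9,7) = 36; no lawyers → C(8,7) = 8.
Add back selections omitting two groups (i.e. drawn from a single group): C(5,7) + C(3,7) + C(4,7) = 0.
By inclusion–exclusion: 792 − 45 + 0 = 747.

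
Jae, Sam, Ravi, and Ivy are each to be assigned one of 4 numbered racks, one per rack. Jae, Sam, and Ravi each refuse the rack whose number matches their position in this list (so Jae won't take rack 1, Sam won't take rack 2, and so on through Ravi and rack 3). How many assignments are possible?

11

Let Aᵢ (for i ∈ {1, 2, 3}) be the placements that put person i in their forbidden rack. Any j of these fix j positions, leaving (4−j)! ways to fill the rest, and there are C(3,j) ways to pick which j.
By inclusion–exclusion, the number of valid placements is Σ_{j=0}^{3} (−1)^j C(3,j)·(4−j)!.
Computing: 24 − 18 + 6 − 1 = 11.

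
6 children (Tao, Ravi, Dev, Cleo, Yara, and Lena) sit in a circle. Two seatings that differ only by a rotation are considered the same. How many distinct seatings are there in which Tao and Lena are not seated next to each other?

72

Without the restriction there are (5)! = 120 seatings.
Those with Tao next to Lena: fuse the pair into one unit and seat 5 units around a circle — 2·(4)! = 48.
Subtracting, 120 − 48 = 72.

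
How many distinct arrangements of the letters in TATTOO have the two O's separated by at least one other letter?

Total arrangements of TATTOO: 6!/(3!·2!) = 60.
If the two O's are adjacent, glue them into one block, leaving 5 items to arrange: (5)!/(3!) = 20 ways.
Hence 60 − 20 = 40.

40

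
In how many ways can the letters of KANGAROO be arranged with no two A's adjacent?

There are 8!/(2!·2!) = 10080 arrangements of KANGAROO in total.
Arrangements with the A's together: treat AA as one letter, giving (7)!/(2!) = 2520.
Subtracting, 10080 − 2520 = 7560 arrangements keep the A's apart.

7560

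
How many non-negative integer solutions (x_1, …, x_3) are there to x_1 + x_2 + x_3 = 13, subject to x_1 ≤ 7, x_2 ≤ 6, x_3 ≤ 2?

6

By stars and bars, unrestricted non-negative solutions to x_1+…+x_3 = 13 number C(13+2,2) = 105.
Subtract solutions that violate a single cap (substitute x_i' = x_i − (cap_i+1)): x_1 ≥ 8 gives C(7,2) = 21; x_2 ≥ 7 gives C(8,2) = 28; x_3 ≥ 3 gives C(12,2) = 66. Together 115.
Add back pairs where two caps are both exceeded: 0 + 6 + 10 = 16.
By inclusion–exclusion the count is 105 − 115 + 16 = 6.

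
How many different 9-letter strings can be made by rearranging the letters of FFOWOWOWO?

1260

FFOWOWOWO has 9 letters with F appearing twice, O appearing 4 times, and W appearing 3 times.
Dividing 9! = 362880 by 4!·3!·2! = 288 for the repeated letters gives 1260.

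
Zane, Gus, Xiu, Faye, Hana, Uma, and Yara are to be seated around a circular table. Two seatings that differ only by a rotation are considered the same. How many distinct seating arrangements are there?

720

Fix one person's seat to break rotational symmetry; the remaining 6 people can be arranged in (6)! = 720 ways.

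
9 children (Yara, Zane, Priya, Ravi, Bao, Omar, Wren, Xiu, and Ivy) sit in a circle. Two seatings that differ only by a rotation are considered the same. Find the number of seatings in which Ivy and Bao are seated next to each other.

10080

Treat {Ivy, Bao} as one unit (2 internal orders) and seat the resulting 8 units around the table: (7)! circular arrangements.
So 2 × (7)! = 2 × 5040 = 10080.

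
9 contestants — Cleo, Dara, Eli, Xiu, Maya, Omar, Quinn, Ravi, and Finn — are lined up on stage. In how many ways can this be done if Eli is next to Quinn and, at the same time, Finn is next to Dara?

Treat {Eli,Quinn} as one block (2 orders) and {Finn,Dara} as another (2 orders).
That leaves 7 units to arrange: 2 × 2 × 7! = 4 × 5040 = 20160.

20160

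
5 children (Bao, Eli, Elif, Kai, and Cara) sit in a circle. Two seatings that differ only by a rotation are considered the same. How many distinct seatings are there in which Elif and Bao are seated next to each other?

12

Treat {Elif, Bao} as one unit (2 internal orders) and seat the resulting 4 units around the table: (3)! circular arrangements.
So 2 × (3)! = 2 × 6 = 12.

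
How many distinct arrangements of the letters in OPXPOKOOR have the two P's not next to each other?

Total arrangements of OPXPOKOOR: 9!/(4!·2!) = 7560.
Arrangements with the P's together: treat PP as one letter, giving (8)!/(4!) = 1680.
Hence 7560 − 1680 = 5880.

5880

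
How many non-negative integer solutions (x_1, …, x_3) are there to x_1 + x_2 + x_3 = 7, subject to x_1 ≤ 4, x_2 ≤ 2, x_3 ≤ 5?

12

Ignoring the caps, the number of non-negative solutions to x_1+…+x_3 = 7 is C(9,2) = 36.
Subtract solutions that violate a single cap (substitute x_i' = x_i − (cap_i+1)): x_1 ≥ 5 gives C(4,2) = 6; x_2 ≥ 3 gives C(6,2) = 15; x_3 ≥ 6 gives C(3,2) = 3. Together 24.
No two caps can be exceeded simultaneously, so the pair terms are all 0.
By inclusion–exclusion the count is 36 − 24 + 0 = 12.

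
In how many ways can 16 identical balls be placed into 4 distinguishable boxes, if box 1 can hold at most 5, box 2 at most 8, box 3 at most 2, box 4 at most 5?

Ignoring the caps, the number of non-negative solutions to x_1+…+x_4 = 16 is C(19,3) = 969.
Subtract solutions that violate a single cap (substitute x_i' = x_i − (cap_i+1)): x_1 ≥ 6 gives C(13,3) = 286; x_2 ≥ 9 gives C(10,3) = 120; x_3 ≥ 3 gives C(16,3) = 560; x_4 ≥ 6 gives C(13,3) = 286. Together 1252.
Add back pairs where two caps are both exceeded: 4 + 120 + 35 + 35 + 4 + 120 = 318.
Subtract triples: 0 + 0 + 4 + 0 = 4.
By inclusion–exclusion the count is 969 − 1252 + 318 − 4 = 31.

31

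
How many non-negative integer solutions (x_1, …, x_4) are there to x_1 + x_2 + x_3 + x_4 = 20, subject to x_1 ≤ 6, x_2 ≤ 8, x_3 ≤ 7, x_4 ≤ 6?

Without the upper bounds there are C(23,3) = 1771 ways to split 20 among 4 variables.
Subtract solutions that violate a single cap (substitute x_i' = x_i − (cap_i+1)): x_1 ≥ 7 gives C(16,3) = 560; x_2 ≥ 9 gives C(14,3) = 364; x_3 ≥ 8 gives C(15,3) = 455; x_4 ≥ 7 gives C(16,3) = 560. Together 1939.
Add back pairs where two caps are both exceeded: 35 + 56 + 84 + 20 + 35 + 56 = 286.
By inclusion–exclusion the count is 1771 − 1939 + 286 = 118.

118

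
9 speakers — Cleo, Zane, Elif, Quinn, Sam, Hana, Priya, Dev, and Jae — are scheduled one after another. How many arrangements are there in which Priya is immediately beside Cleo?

80640

Glue Priya and Cleo into one block (2 internal orders), leaving 8 units to arrange in a row.
So the count is 2·(8)! = 80640.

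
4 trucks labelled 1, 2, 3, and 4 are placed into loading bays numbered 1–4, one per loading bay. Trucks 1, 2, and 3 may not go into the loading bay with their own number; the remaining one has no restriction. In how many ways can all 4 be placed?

11

Let Aᵢ (for i ∈ {1, 2, 3}) be the placements that put truck i in its forbidden loading bay. Any j of these fix j positions, leaving (4−j)! ways to fill the rest, and there are C(3,j) ways to pick which j.
By inclusion–exclusion, the number of valid placements is Σ_{j=0}^{3} (−1)^j C(3,j)·(4−j)!.
Computing: 24 − 18 + 6 − 1 = 11.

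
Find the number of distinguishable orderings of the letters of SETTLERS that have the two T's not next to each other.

Total arrangements of SETTLERS: 8!/(2!·2!·2!) = 5040.
Arrangements with the T's together: treat TT as one letter, giving (7)!/(2!·2!) = 1260.
Hence 5040 − 1260 = 3780.

3780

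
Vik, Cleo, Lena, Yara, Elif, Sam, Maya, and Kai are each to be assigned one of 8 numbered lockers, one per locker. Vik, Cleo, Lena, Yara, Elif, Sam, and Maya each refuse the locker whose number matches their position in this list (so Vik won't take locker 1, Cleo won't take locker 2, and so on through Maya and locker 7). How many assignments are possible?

Let Aᵢ (for 1 ≤ i ≤ 7) be the placements that put person i in their forbidden locker. Any j of these fix j positions, leaving (8−j)! ways to fill the rest, and there are C(7,j) ways to pick which j.
By inclusion–exclusion, the number of valid placements is Σ_{j=0}^{7} (−1)^j C(7,j)·(8−j)!.
Computing: 40320 − 35280 + 15120 − 4200 + 840 − 126 + 14 − 1 = 16687.

16687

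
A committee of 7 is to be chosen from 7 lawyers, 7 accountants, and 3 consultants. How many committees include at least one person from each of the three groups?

With no constraint there are C(17,7) = 19448 possible selections.
Subtract selections that omit an entire group: no lawyers → C(10,7) = 120; no accountants → C(10,7) = 120; no consultants → C(14,7) = 3432.
Add back selections omitting two groups (i.e. drawn from a single group): C(7,7) + C(7,7) + C(3,7) = 2.
By inclusion–exclusion: 19448 − 3672 + 2 = 15778.

15778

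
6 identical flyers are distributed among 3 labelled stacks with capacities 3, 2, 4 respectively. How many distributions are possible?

Ignoring the caps, the number of non-negative solutions to x_1+…+x_3 = 6 is C(8,2) = 28.
Subtract solutions that violate a single cap (substitute x_i' = x_i − (cap_i+1)): x_1 ≥ 4 gives C(4,2) = 6; x_2 ≥ 3 gives C(5,2) = 10; x_3 ≥ 5 gives C(3,2) = 3. Together 19.
No two caps can be exceeded simultaneously, so the pair terms are all 0.
By inclusion–exclusion the count is 28 − 19 + 0 = 9.

9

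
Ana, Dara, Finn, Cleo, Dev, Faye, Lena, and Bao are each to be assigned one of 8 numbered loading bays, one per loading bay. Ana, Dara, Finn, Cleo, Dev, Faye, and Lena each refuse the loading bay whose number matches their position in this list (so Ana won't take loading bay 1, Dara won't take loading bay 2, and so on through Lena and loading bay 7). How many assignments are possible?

16687

Let Aᵢ (for 1 ≤ i ≤ 7) be the placements that put person i in their forbidden loading bay. Any j of these fix j positions, leaving (8−j)! ways to fill the rest, and there are C(7,j) ways to pick which j.
By inclusion–exclusion, the number of valid placements is Σ_{j=0}^{7} (−1)^j C(7,j)·(8−j)!.
Computing: 40320 − 35280 + 15120 − 4200 + 840 − 126 + 14 − 1 = 16687.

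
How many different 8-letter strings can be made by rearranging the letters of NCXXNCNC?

560

The 8 letters of NCXXNCNC have repeats: C appearing 3 times, N appearing 3 times, and X appearing twice.
So there are 8! / (3!·3!·2!) = 560 distinguishable arrangements.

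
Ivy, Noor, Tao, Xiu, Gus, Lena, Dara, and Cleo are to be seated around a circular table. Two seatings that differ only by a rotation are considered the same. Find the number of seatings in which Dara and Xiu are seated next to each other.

Glue Dara and Xiu into a block (2 internal orders). Seating 7 units around a circle gives (6)! arrangements.
So 2 × (6)! = 2 × 720 = 1440.

1440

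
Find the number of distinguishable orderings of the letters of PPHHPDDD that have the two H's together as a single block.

140

Treat the 2 copies of H as a single block. The multiset to arrange is then {HH, D, D, D, P, P, P}, 7 items in all.
That gives (7)!/(3!·3!) = 140 arrangements.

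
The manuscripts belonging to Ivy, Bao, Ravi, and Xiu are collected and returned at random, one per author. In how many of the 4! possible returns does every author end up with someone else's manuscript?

Let Aᵢ be the assignments in which author i gets their own manuscript. We want the size of the complement of A₁∪…∪A_4.
By inclusion–exclusion this is Σ_{j=0}^{4} (−1)^j C(4,j)·(4−j)!.
Computing: 24 − 24 + 12 − 4 + 1 = 9.

9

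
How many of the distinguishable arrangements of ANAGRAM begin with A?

With the first slot taken by A, it remains to arrange the other 6 letters (NAGRAM).
Those 6 letters have A appearing twice, giving (6)!/(2!) = 360.

360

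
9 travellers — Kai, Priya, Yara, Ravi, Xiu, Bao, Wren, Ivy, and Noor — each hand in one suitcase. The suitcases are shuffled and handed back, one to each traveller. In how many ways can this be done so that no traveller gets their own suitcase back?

133496

Count assignments avoiding every fixed point. For any j of the 9 travellers fixed to their own suitcase, the other 9−j can be arranged in (9−j)! ways.
By inclusion–exclusion this is Σ_{j=0}^{9} (−1)^j C(9,j)·(9−j)!.
Computing: 362880 − 362880 + 181440 − 60480 + 15120 − 3024 + 504 − 72 + 9 − 1 = 133496.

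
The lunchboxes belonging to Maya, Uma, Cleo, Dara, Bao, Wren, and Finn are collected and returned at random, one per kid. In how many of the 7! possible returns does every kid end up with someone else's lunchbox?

This is the derangement count D_7: permutations of 7 items with no fixed point.
By inclusion–exclusion this is Σ_{j=0}^{7} (−1)^j C(7,j)·(7−j)!.
Computing: 5040 − 5040 + 2520 − 840 + 210 − 42 + 7 − 1 = 1854.

1854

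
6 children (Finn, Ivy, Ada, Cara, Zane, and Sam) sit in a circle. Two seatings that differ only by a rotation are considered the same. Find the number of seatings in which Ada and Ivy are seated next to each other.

Glue Ada and Ivy into a block (2 internal orders). Seating 5 units around a circle gives (4)! arrangements.
So 2 × (4)! = 2 × 24 = 48.

48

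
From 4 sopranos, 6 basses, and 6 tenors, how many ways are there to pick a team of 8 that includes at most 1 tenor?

765

Split by how many tenors are chosen (0 through 1).
Sum: C(6,0)·C(10,8) + C(6,1)·C(10,7) = 45 + 720 = 765.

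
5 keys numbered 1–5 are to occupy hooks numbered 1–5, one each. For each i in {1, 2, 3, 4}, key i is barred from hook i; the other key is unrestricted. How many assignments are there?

Let Aᵢ (for 1 ≤ i ≤ 4) be the placements that put key i in its forbidden hook. Any j of these fix j positions, leaving (5−j)! ways to fill the rest, and there are C(4,j) ways to pick which j.
By inclusion–exclusion, the number of valid placements is Σ_{j=0}^{4} (−1)^j C(4,j)·(5−j)!.
Computing: 120 − 96 + 36 − 8 + 1 = 53.

53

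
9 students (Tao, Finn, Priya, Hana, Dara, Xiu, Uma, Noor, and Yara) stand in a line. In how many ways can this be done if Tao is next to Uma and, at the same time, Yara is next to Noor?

Treat {Tao,Uma} as one block (2 orders) and {Yara,Noor} as another (2 orders).
That leaves 7 units to arrange: 2 × 2 × 7! = 4 × 5040 = 20160.

20160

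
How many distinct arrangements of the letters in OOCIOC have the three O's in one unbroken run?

Treat the 3 copies of O as a single block. The multiset to arrange is then {OOO, C, C, I}, 4 items in all.
That gives (4)!/(2!) = 12 arrangements.

12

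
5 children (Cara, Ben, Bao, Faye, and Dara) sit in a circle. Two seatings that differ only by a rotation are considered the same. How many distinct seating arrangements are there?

Around a circle, 5 distinct people have 5!/5 = (4)! = 24 rotationally distinct seatings.

24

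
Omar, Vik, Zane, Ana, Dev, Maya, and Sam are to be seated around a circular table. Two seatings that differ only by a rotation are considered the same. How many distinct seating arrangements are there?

720

Around a circle, 7 distinct people have 7!/7 = (6)! = 720 rotationally distinct seatings.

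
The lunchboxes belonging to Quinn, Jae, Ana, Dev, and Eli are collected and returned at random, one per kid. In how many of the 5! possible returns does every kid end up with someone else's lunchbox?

Let Aᵢ be the assignments in which kid i gets their own lunchbox. We want the size of the complement of A₁∪…∪A_5.
By inclusion–exclusion this is Σ_{j=0}^{5} (−1)^j C(5,j)·(5−j)!.
Computing: 120 − 120 + 60 − 20 + 5 − 1 = 44.

44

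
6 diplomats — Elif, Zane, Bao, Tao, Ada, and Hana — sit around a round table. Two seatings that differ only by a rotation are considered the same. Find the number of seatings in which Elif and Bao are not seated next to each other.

Without the restriction there are (5)! = 120 seatings.
Those with Elif next to Bao: fuse the pair into one unit and seat 5 units around a circle — 2·(4)! = 48.
Subtracting, 120 − 48 = 72.

72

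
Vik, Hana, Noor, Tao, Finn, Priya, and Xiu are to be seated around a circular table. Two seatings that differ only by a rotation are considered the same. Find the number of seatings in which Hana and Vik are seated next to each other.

Glue Hana and Vik into a block (2 internal orders). Seating 6 units around a circle gives (5)! arrangements.
So 2 × (5)! = 2 × 120 = 240.

240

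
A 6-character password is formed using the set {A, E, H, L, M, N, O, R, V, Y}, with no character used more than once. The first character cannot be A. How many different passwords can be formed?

136080

The first character has 10−1 = 9 choices (anything except A).
The remaining 5 characters are filled from the other 9 symbols without repetition: 9 × 8 × 7 × 6 × 5 = 15120.
Total: 9 × 15120 = 136080.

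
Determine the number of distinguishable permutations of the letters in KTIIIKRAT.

15120

Letter multiplicities in KTIIIKRAT: A×1, I×3, K×2, R×1, T×2.
The number of distinct arrangements is 9!/(3!·2!·2!) = 362880/24 = 15120.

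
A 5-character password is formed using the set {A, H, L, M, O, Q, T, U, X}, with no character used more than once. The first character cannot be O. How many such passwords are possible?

13440

The first character has 9−1 = 8 choices (anything except O).
The remaining 4 characters are filled from the other 8 symbols without repetition: 8 × 7 × 6 × 5 = 1680.
Total: 8 × 1680 = 13440.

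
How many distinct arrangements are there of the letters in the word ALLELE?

60

The 6 letters of ALLELE have repeats: E appearing twice and L appearing 3 times.
The number of distinct arrangements is 6!/(3!·2!) = 720/12 = 60.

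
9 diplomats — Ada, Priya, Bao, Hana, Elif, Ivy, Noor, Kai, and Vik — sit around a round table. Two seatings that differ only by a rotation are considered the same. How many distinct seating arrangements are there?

Seat Ada anywhere (absorbing the rotational symmetry), then permute the other 8: (8)! = 40320.

40320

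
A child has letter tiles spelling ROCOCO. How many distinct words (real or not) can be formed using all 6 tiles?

60

ROCOCO has 6 letters with C appearing twice and O appearing 3 times.
The number of distinct arrangements is 6!/(3!·2!) = 720/12 = 60.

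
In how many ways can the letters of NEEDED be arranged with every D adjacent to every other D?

20

Treat the 2 copies of D as a single block. The multiset to arrange is then {DD, E, E, E, N}, 5 items in all.
That gives (5)!/(3!) = 20 arrangements.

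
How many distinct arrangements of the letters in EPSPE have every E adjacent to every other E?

12

Treat the 2 copies of E as a single block. The multiset to arrange is then {EE, P, P, S}, 4 items in all.
That gives (4)!/(2!) = 12 arrangements.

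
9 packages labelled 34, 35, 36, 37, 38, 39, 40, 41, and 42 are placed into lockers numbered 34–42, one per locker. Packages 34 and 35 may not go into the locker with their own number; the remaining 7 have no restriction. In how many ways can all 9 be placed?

287280

Let Aᵢ (for i ∈ {34, 35}) be the placements that put package i in its forbidden locker. Any j of these fix j positions, leaving (9−j)! ways to fill the rest, and there are C(2,j) ways to pick which j.
By inclusion–exclusion, the number of valid placements is Σ_{j=0}^{2} (−1)^j C(2,j)·(9−j)!.
Computing: 362880 − 80640 + 5040 = 287280.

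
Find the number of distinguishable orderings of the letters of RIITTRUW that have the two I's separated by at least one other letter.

3780

There are 8!/(2!·2!·2!) = 5040 arrangements of RIITTRUW in total.
If the two I's are adjacent, glue them into one block, leaving 7 items to arrange: (7)!/(2!·2!) = 1260 ways.
Subtracting, 5040 − 1260 = 3780 arrangements keep the I's apart.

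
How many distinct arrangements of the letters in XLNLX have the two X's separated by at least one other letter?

There are 5!/(2!·2!) = 30 arrangements of XLNLX in total.
Arrangements with the X's together: treat XX as one letter, giving (4)!/(2!) = 12.
Hence 30 − 12 = 18.

18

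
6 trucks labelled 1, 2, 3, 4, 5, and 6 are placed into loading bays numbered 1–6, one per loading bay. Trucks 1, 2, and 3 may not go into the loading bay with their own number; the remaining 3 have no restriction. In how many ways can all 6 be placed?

426

Let Aᵢ (for i ∈ {1, 2, 3}) be the placements that put truck i in its forbidden loading bay. Any j of these fix j positions, leaving (6−j)! ways to fill the rest, and there are C(3,j) ways to pick which j.
By inclusion–exclusion, the number of valid placements is Σ_{j=0}^{3} (−1)^j C(3,j)·(6−j)!.
Computing: 720 − 360 + 72 − 6 = 426.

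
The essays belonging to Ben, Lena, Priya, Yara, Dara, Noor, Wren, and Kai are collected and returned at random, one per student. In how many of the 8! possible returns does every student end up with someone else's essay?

14833

Count assignments avoiding every fixed point. For any j of the 8 students fixed to their own essay, the other 8−j can be arranged in (8−j)! ways.
By inclusion–exclusion this is Σ_{j=0}^{8} (−1)^j C(8,j)·(8−j)!.
Computing: 40320 − 40320 + 20160 − 6720 + 1680 − 336 + 56 − 8 + 1 = 14833.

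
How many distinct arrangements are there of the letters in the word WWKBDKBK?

1680

WWKBDKBK has 8 letters with B appearing twice, K appearing 3 times, and W appearing twice.
The number of distinct arrangements is 8!/(3!·2!·2!) = 40320/24 = 1680.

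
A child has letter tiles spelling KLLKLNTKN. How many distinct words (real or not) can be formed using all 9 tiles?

5040

Letter multiplicities in KLLKLNTKN: K×3, L×3, N×2, T×1.
Dividing 9! = 362880 by 3!·3!·2! = 72 for the repeated letters gives 5040.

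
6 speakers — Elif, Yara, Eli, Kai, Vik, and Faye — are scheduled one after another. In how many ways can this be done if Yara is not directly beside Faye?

480

There are 6! = 720 arrangements in all. If Yara and Faye are adjacent, merging them into one block gives 2·(5)! = 240 arrangements.
Complementary counting: 720 − 240 = 480.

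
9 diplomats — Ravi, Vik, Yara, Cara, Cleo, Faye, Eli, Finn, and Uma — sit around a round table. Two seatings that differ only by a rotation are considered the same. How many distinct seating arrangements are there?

40320

Seat Ravi anywhere (absorbing the rotational symmetry), then permute the other 8: (8)! = 40320.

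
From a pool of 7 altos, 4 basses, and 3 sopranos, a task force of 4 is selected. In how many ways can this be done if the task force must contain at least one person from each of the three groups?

462

Unrestricted: C(14,4) = 1001 ways to pick any 4 of the 14.
Selections missing a whole group: no altos → C(7,4) = 35; no basses → C(10,4) = 210; no sopranos → C(11,4) = 330.
Add back selections omitting two groups (i.e. drawn from a single group): C(7,4) + C(4,4) + C(3,4) = 36.
By inclusion–exclusion: 1001 − 575 + 36 = 462.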